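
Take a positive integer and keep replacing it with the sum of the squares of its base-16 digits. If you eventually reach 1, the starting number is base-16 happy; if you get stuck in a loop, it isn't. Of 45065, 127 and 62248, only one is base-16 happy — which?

127

45065: 45065 → 202 → 244 → 241 → 226 → 200 → 208 → 169 → 181 → 146 → 85 → 50 → 13 → 169  — repeats 169 (not base-16 happy)
127: 127 → 274 → 6 → 36 → 20 → 17 → 2 → 4 → 16 → 1  — reaches 1 (base-16 happy)
62248: 62248 → 302 → 201 → 225 → 197 → 169 → 181 → 146 → 85 → 50 → 13 → 169  — repeats 169 (not base-16 happy)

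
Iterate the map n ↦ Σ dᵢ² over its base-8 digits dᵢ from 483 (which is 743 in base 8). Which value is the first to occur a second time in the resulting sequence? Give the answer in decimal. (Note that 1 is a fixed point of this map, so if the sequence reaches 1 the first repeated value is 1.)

483 = (7,4,3)_8 → 7² + 4² + 3² = 49 + 16 + 9 = 74
74 = (1,1,2)_8 → 1² + 1² + 2² = 1 + 1 + 4 = 6
6 = (6)_8 → 6² = 36
36 = (4,4)_8 → 4² + 4² = 16 + 16 = 32
32 = (4,0)_8 → 4² + 0² = 16 + 0 = 16
16 = (2,0)_8 → 2² + 0² = 4 + 0 = 4
4 = (4)_8 → 4² = 16  — 16 already appeared earlier.

16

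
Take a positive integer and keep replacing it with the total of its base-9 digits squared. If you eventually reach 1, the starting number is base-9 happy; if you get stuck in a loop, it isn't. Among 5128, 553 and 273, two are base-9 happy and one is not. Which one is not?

5128

5128: 5128 → 102 → 14 → 26 → 68 → 74 → 68  — repeats 68 (not base-9 happy)
553: 553 → 101 → 9 → 1  — reaches 1 (base-9 happy)
273: 273 → 27 → 9 → 1  — reaches 1 (base-9 happy)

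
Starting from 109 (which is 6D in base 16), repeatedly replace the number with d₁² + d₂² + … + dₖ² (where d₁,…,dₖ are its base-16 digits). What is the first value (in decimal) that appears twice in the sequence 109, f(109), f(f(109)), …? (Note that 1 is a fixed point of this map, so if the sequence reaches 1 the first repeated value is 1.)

146

109 = (6,13)_16 → 6² + 13² = 36 + 169 = 205
205 = (12,13)_16 → 12² + 13² = 144 + 169 = 313
313 = (1,3,9)_16 → 1² + 3² + 9² = 1 + 9 + 81 = 91
91 = (5,11)_16 → 5² + 11² = 25 + 121 = 146
146 = (9,2)_16 → 9² + 2² = 81 + 4 = 85
85 = (5,5)_16 → 5² + 5² = 25 + 25 = 50
50 = (3,2)_16 → 3² + 2² = 9 + 4 = 13
13 = (13)_16 → 13² = 169
169 = (10,9)_16 → 10² + 9² = 100 + 81 = 181
181 = (11,5)_16 → 11² + 5² = 121 + 25 = 146  — 146 already appeared earlier.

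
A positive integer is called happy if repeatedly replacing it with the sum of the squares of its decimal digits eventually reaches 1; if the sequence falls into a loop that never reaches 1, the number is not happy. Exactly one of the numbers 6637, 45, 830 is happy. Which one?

6637

6637: 6637 → 130 → 10 → 1  — reaches 1 (happy)
45: 45 → 41 → 17 → 50 → 25 → 29 → 85 → 89 → 145 → 42 → 20 → 4 → 16 → 37 → 58 → 89  — repeats 89 (not happy)
830: 830 → 73 → 58 → 89 → 145 → 42 → 20 → 4 → 16 → 37 → 58  — repeats 58 (not happy)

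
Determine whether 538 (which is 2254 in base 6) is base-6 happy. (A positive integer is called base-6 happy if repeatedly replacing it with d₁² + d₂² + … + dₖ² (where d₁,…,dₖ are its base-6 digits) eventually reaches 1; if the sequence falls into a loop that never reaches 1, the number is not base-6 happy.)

538 = (2,2,5,4)_6 → 2² + 2² + 5² + 4² = 4 + 4 + 25 + 16 = 49
49 = (1,2,1)_6 → 1² + 2² + 1² = 1 + 4 + 1 = 6
6 = (1,0)_6 → 1² + 0² = 1 + 0 = 1  — reached 1.

base-6 happy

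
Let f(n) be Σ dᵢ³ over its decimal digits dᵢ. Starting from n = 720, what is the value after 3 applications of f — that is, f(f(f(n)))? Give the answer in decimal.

720 → 7³ + 2³ + 0³ = 351
351 → 3³ + 5³ + 1³ = 153
153 → 1³ + 5³ + 3³ = 153

153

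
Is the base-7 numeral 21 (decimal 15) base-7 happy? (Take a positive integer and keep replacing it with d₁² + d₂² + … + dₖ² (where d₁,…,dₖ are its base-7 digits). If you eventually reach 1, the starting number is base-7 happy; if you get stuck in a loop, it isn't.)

15 = (2,1)_7 → 2² + 1² = 4 + 1 = 5
5 = (5)_7 → 5² = 25
25 = (3,4)_7 → 3² + 4² = 9 + 16 = 25  — 25 already seen; the sequence cycles without reaching 1.

not base-7 happy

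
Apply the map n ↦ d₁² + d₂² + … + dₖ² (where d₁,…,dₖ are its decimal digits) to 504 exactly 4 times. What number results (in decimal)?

504 → 5² + 0² + 4² = 41
41 → 4² + 1² = 17
17 → 1² + 7² = 50
50 → 5² + 0² = 25

25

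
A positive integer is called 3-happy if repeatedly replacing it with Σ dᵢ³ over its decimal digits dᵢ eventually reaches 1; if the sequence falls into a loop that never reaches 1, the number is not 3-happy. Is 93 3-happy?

93 → 9³ + 3³ = 729 + 27 = 756
756 → 7³ + 5³ + 6³ = 343 + 125 + 216 = 684
684 → 6³ + 8³ + 4³ = 216 + 512 + 64 = 792
792 → 7³ + 9³ + 2³ = 343 + 729 + 8 = 1080
1080 → 1³ + 0³ + 8³ + 0³ = 1 + 0 + 512 + 0 = 513
513 → 5³ + 1³ + 3³ = 125 + 1 + 27 = 153
153 → 1³ + 5³ + 3³ = 1 + 125 + 27 = 153  — 153 already seen; the sequence cycles without reaching 1.

not 3-happy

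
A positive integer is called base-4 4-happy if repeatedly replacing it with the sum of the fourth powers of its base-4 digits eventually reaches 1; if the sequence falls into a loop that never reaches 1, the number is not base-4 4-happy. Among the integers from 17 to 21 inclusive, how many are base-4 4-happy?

4

17: 17 → 2 → 16 → 1  — base-4 4-happy
18: 18 → 17 → 2 → 16 → 1  — base-4 4-happy
19: 19 → 82 → 18 → 17 → 2 → 16 → 1  — base-4 4-happy
20: 20 → 2 → 16 → 1  — base-4 4-happy
21: 21 → 3 → 81 → 3  — not base-4 4-happy
base-4 4-happy: 17, 18, 19, 20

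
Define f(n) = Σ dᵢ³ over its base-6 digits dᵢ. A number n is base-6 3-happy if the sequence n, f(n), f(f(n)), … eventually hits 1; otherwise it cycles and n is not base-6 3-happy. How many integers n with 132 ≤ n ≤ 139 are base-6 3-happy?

5

132: 132 → 91 → 36 → 1  (reaches 1)
133: 133 → 92 → 43 → 3 → 27 → 91 → 36 → 1  (reaches 1)
134: 134 → 99 → 99  (repeats 99)
135: 135 → 118 → 92 → 43 → 3 → 27 → 91 → 36 → 1  (reaches 1)
136: 136 → 155 → 190 → 190  (repeats 190)
137: 137 → 216 → 1  (reaches 1)
138: 138 → 152 → 73 → 9 → 28 → 128 → 62 → 73  (repeats 73)
139: 139 → 153 → 92 → 43 → 3 → 27 → 91 → 36 → 1  (reaches 1)
base-6 3-happy: 132, 133, 135, 137, 139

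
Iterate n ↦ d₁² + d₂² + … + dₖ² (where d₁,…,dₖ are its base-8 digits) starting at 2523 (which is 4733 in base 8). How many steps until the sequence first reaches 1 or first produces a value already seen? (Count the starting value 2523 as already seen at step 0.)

2523 = (4,7,3,3)_8 → 4² + 7² + 3² + 3² = 83
83 = (1,2,3)_8 → 1² + 2² + 3² = 14
14 = (1,6)_8 → 1² + 6² = 37
37 = (4,5)_8 → 4² + 5² = 41
41 = (5,1)_8 → 5² + 1² = 26
26 = (3,2)_8 → 3² + 2² = 13
13 = (1,5)_8 → 1² + 5² = 26  — 26 repeats.
That took 7 steps.

7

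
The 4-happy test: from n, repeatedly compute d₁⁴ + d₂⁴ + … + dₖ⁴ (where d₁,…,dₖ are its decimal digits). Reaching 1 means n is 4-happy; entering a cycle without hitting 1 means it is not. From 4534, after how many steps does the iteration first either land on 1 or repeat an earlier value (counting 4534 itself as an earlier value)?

4534 → 4⁴ + 5⁴ + 3⁴ + 4⁴ = 1218
1218 → 1⁴ + 2⁴ + 1⁴ + 8⁴ = 4114
4114 → 4⁴ + 1⁴ + 1⁴ + 4⁴ = 514
514 → 5⁴ + 1⁴ + 4⁴ = 882
882 → 8⁴ + 8⁴ + 2⁴ = 8208
8208 → 8⁴ + 2⁴ + 0⁴ + 8⁴ = 8208  — 8208 repeats.
That took 6 steps.

6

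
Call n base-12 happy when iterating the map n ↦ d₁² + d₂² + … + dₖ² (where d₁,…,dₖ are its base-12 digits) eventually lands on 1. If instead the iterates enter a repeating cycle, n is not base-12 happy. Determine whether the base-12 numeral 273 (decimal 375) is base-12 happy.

not base-12 happy

375 = (2,7,3)_12 → 2² + 7² + 3² = 62
62 = (5,2)_12 → 5² + 2² = 29
29 = (2,5)_12 → 2² + 5² = 29  — 29 already seen; the sequence cycles without reaching 1.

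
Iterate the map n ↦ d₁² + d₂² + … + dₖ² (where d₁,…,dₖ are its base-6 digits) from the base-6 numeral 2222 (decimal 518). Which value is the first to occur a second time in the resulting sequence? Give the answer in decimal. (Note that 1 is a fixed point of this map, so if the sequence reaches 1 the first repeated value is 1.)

20

518 = (2,2,2,2)_6 → 16
16 = (2,4)_6 → 20
20 = (3,2)_6 → 13
13 = (2,1)_6 → 5
5 = (5)_6 → 25
25 = (4,1)_6 → 17
17 = (2,5)_6 → 29
29 = (4,5)_6 → 41
41 = (1,0,5)_6 → 26
26 = (4,2)_6 → 20  — 20 already appeared earlier.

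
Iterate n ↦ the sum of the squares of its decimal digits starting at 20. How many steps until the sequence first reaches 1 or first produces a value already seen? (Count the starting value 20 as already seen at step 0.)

8

20 → 2² + 0² = 4 + 0 = 4
4 → 4² = 16
16 → 1² + 6² = 1 + 36 = 37
37 → 3² + 7² = 9 + 49 = 58
58 → 5² + 8² = 25 + 64 = 89
89 → 8² + 9² = 64 + 81 = 145
145 → 1² + 4² + 5² = 1 + 16 + 25 = 42
42 → 4² + 2² = 16 + 4 = 20  — 20 repeats.
That took 8 steps.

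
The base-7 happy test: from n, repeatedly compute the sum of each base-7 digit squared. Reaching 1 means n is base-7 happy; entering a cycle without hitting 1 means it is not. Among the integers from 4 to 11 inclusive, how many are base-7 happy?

1

4: 4 → 16 → 8 → 2 → 4  (repeats 4)
5: 5 → 25 → 25  (repeats 25)
6: 6 → 36 → 26 → 34 → 52 → 10 → 10  (repeats 10)
7: 7 → 1  (reaches 1)
8: 8 → 2 → 4 → 16 → 8  (repeats 8)
9: 9 → 5 → 25 → 25  (repeats 25)
10: 10 → 10  (repeats 10)
11: 11 → 17 → 13 → 37 → 29 → 17  (repeats 17)
base-7 happy: 7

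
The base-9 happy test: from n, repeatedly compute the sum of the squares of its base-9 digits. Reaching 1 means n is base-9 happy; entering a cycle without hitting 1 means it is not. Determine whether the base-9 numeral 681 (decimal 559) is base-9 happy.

base-9 happy

559 = (6,8,1)_9 → 6² + 8² + 1² = 36 + 64 + 1 = 101
101 = (1,2,2)_9 → 1² + 2² + 2² = 1 + 4 + 4 = 9
9 = (1,0)_9 → 1² + 0² = 1 + 0 = 1  — reached 1.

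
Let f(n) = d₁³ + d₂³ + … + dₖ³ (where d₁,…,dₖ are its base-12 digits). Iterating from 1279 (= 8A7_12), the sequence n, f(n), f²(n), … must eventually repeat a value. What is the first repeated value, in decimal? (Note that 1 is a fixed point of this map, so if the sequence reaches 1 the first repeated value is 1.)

1279 = (8,10,7)_12 → 8³ + 10³ + 7³ = 512 + 1000 + 343 = 1855
1855 = (1,0,10,7)_12 → 1³ + 0³ + 10³ + 7³ = 1 + 0 + 1000 + 343 = 1344
1344 = (9,4,0)_12 → 9³ + 4³ + 0³ = 729 + 64 + 0 = 793
793 = (5,6,1)_12 → 5³ + 6³ + 1³ = 125 + 216 + 1 = 342
342 = (2,4,6)_12 → 2³ + 4³ + 6³ = 8 + 64 + 216 = 288
288 = (2,0,0)_12 → 2³ + 0³ + 0³ = 8 + 0 + 0 = 8
8 = (8)_12 → 8³ = 512
512 = (3,6,8)_12 → 3³ + 6³ + 8³ = 27 + 216 + 512 = 755
755 = (5,2,11)_12 → 5³ + 2³ + 11³ = 125 + 8 + 1331 = 1464
1464 = (10,2,0)_12 → 10³ + 2³ + 0³ = 1000 + 8 + 0 = 1008
1008 = (7,0,0)_12 → 7³ + 0³ + 0³ = 343 + 0 + 0 = 343
343 = (2,4,7)_12 → 2³ + 4³ + 7³ = 8 + 64 + 343 = 415
415 = (2,10,7)_12 → 2³ + 10³ + 7³ = 8 + 1000 + 343 = 1351
1351 = (9,4,7)_12 → 9³ + 4³ + 7³ = 729 + 64 + 343 = 1136
1136 = (7,10,8)_12 → 7³ + 10³ + 8³ = 343 + 1000 + 512 = 1855  — 1855 already appeared earlier.

1855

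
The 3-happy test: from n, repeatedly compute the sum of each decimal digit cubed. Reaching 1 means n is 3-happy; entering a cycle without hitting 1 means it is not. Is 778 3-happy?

3-happy

778 → 7³ + 7³ + 8³ = 1198
1198 → 1³ + 1³ + 9³ + 8³ = 1243
1243 → 1³ + 2³ + 4³ + 3³ = 100
100 → 1³ + 0³ + 0³ = 1  — reached 1.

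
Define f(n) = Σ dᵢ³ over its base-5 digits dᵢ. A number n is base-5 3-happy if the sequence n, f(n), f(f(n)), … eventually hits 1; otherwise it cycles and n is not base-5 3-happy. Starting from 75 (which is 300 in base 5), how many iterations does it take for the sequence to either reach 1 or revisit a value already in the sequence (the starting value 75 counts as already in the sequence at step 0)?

75 = (3,0,0)_5 → 27
27 = (1,0,2)_5 → 9
9 = (1,4)_5 → 65
65 = (2,3,0)_5 → 35
35 = (1,2,0)_5 → 9  — 9 repeats.
That took 5 steps.

5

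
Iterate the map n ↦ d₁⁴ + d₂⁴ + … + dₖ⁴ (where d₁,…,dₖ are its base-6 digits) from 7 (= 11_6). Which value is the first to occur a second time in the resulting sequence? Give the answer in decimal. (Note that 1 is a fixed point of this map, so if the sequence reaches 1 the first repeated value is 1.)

7 = (1,1)_6 → 1⁴ + 1⁴ = 2
2 = (2)_6 → 2⁴ = 16
16 = (2,4)_6 → 2⁴ + 4⁴ = 272
272 = (1,1,3,2)_6 → 1⁴ + 1⁴ + 3⁴ + 2⁴ = 99
99 = (2,4,3)_6 → 2⁴ + 4⁴ + 3⁴ = 353
353 = (1,3,4,5)_6 → 1⁴ + 3⁴ + 4⁴ + 5⁴ = 963
963 = (4,2,4,3)_6 → 4⁴ + 2⁴ + 4⁴ + 3⁴ = 609
609 = (2,4,5,3)_6 → 2⁴ + 4⁴ + 5⁴ + 3⁴ = 978
978 = (4,3,1,0)_6 → 4⁴ + 3⁴ + 1⁴ + 0⁴ = 338
338 = (1,3,2,2)_6 → 1⁴ + 3⁴ + 2⁴ + 2⁴ = 114
114 = (3,1,0)_6 → 3⁴ + 1⁴ + 0⁴ = 82
82 = (2,1,4)_6 → 2⁴ + 1⁴ + 4⁴ = 273
273 = (1,1,3,3)_6 → 1⁴ + 1⁴ + 3⁴ + 3⁴ = 164
164 = (4,3,2)_6 → 4⁴ + 3⁴ + 2⁴ = 353  — 353 already appeared earlier.

353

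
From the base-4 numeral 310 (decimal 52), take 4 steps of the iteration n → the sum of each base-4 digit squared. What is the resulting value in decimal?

52 = (3,1,0)_4 → 3² + 1² + 0² = 9 + 1 + 0 = 10
10 = (2,2)_4 → 2² + 2² = 4 + 4 = 8
8 = (2,0)_4 → 2² + 0² = 4 + 0 = 4
4 = (1,0)_4 → 1² + 0² = 1 + 0 = 1

1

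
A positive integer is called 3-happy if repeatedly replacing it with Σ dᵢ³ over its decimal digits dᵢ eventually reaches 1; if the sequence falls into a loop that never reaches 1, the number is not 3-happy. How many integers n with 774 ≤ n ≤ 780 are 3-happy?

1

774: 774 → 750 → 468 → 792 → 1080 → 513 → 153 → 153  — not 3-happy
775: 775 → 811 → 514 → 190 → 730 → 370 → 370  — not 3-happy
776: 776 → 902 → 737 → 713 → 371 → 371  — not 3-happy
777: 777 → 1029 → 738 → 882 → 1032 → 36 → 243 → 99 → 1458 → 702 → 351 → 153 → 153  — not 3-happy
778: 778 → 1198 → 1243 → 100 → 1  — 3-happy
779: 779 → 1415 → 191 → 731 → 371 → 371  — not 3-happy
780: 780 → 855 → 762 → 567 → 684 → 792 → 1080 → 513 → 153 → 153  — not 3-happy
3-happy: 778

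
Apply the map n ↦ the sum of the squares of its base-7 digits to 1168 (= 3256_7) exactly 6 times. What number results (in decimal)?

1168 = (3,2,5,6)_7 → 74
74 = (1,3,4)_7 → 26
26 = (3,5)_7 → 34
34 = (4,6)_7 → 52
52 = (1,0,3)_7 → 10
10 = (1,3)_7 → 10

10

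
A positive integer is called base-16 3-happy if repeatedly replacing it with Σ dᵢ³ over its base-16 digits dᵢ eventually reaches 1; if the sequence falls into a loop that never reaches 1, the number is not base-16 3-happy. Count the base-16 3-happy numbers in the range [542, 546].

1

542: 542 → 2753 → 2729 → 2729  (repeats 2729)
543: 543 → 3384 → 2736 → 2331 → 2061 → 2709 → 1854 → 3114 → 2736  (repeats 2736)
544: 544 → 16 → 1  (reaches 1)
545: 545 → 17 → 2 → 8 → 512 → 8  (repeats 8)
546: 546 → 24 → 513 → 9 → 729 → 2934 → 1890 → 567 → 378 → 1344 → 189 → 3528 → 4437 → 252 → 5103 → 6147 → 540 → 1737 → 2673 → 1344  (repeats 1344)
base-16 3-happy: 544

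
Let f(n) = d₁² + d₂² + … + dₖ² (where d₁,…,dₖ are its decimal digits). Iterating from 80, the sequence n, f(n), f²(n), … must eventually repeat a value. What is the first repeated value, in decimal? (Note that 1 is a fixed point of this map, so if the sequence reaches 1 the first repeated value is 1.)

89

80 → 8² + 0² = 64
64 → 6² + 4² = 52
52 → 5² + 2² = 29
29 → 2² + 9² = 85
85 → 8² + 5² = 89
89 → 8² + 9² = 145
145 → 1² + 4² + 5² = 42
42 → 4² + 2² = 20
20 → 2² + 0² = 4
4 → 4² = 16
16 → 1² + 6² = 37
37 → 3² + 7² = 58
58 → 5² + 8² = 89  — 89 already appeared earlier.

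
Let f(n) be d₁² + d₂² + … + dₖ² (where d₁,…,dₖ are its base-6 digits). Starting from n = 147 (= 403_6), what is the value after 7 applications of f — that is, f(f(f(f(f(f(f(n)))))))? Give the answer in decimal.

13

147 = (4,0,3)_6 → 4² + 0² + 3² = 25
25 = (4,1)_6 → 4² + 1² = 17
17 = (2,5)_6 → 2² + 5² = 29
29 = (4,5)_6 → 4² + 5² = 41
41 = (1,0,5)_6 → 1² + 0² + 5² = 26
26 = (4,2)_6 → 4² + 2² = 20
20 = (3,2)_6 → 3² + 2² = 13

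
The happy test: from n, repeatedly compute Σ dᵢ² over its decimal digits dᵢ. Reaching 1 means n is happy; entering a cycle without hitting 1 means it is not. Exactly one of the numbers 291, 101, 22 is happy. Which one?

291

291: 291 → 86 → 100 → 1  — reaches 1 (happy)
101: 101 → 2 → 4 → 16 → 37 → 58 → 89 → 145 → 42 → 20 → 4  — repeats 4 (not happy)
22: 22 → 8 → 64 → 52 → 29 → 85 → 89 → 145 → 42 → 20 → 4 → 16 → 37 → 58 → 89  — repeats 89 (not happy)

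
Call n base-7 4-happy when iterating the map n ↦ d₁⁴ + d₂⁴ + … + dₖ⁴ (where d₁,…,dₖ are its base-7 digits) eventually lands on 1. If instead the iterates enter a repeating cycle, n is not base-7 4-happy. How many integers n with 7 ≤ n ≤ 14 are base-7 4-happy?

7: 7 → 1  (reaches 1)
8: 8 → 2 → 16 → 32 → 512 → 164 → 178 → 418 → 708 → 98 → 16  (repeats 16)
9: 9 → 17 → 97 → 2593 → 1459 → 963 → 1153 → 803 → 673 → 1923 → 1507 → 913 → 609 → 707 → 97  (repeats 97)
10: 10 → 82 → 882 → 272 → 2002 → 2546 → 1938 → 2258 → 1808 → 1938  (repeats 1938)
11: 11 → 257 → 1251 → 1043 → 97 → 2593 → 1459 → 963 → 1153 → 803 → 673 → 1923 → 1507 → 913 → 609 → 707 → 97  (repeats 97)
12: 12 → 626 → 1332 → 1394 → 338 → 2608 → 514 → 244 → 2848 → 1314 → 1956 → 2258 → 1808 → 1938 → 2258  (repeats 2258)
13: 13 → 1297 → 803 → 673 → 1923 → 1507 → 913 → 609 → 707 → 97 → 2593 → 1459 → 963 → 1153 → 803  (repeats 803)
14: 14 → 16 → 32 → 512 → 164 → 178 → 418 → 708 → 98 → 16  (repeats 16)
base-7 4-happy: 7

1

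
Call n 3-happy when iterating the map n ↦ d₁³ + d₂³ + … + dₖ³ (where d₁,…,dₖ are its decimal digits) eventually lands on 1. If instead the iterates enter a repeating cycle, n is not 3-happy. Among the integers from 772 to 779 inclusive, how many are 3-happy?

1

772: 772 → 694 → 1009 → 730 → 370 → 370  — not 3-happy
773: 773 → 713 → 371 → 371  — not 3-happy
774: 774 → 750 → 468 → 792 → 1080 → 513 → 153 → 153  — not 3-happy
775: 775 → 811 → 514 → 190 → 730 → 370 → 370  — not 3-happy
776: 776 → 902 → 737 → 713 → 371 → 371  — not 3-happy
777: 777 → 1029 → 738 → 882 → 1032 → 36 → 243 → 99 → 1458 → 702 → 351 → 153 → 153  — not 3-happy
778: 778 → 1198 → 1243 → 100 → 1  — 3-happy
779: 779 → 1415 → 191 → 731 → 371 → 371  — not 3-happy
3-happy: 778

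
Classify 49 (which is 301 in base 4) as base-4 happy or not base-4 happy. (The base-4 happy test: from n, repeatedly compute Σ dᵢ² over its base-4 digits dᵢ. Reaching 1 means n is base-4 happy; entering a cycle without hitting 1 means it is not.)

base-4 happy

49 = (3,0,1)_4 → 3² + 0² + 1² = 9 + 0 + 1 = 10
10 = (2,2)_4 → 2² + 2² = 4 + 4 = 8
8 = (2,0)_4 → 2² + 0² = 4 + 0 = 4
4 = (1,0)_4 → 1² + 0² = 1 + 0 = 1  — reached 1.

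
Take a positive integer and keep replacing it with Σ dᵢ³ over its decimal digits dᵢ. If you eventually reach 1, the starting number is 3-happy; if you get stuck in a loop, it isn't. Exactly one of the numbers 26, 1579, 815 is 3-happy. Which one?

26: 26 → 224 → 80 → 512 → 134 → 92 → 737 → 713 → 371 → 371  — repeats 371 (not 3-happy)
1579: 1579 → 1198 → 1243 → 100 → 1  — reaches 1 (3-happy)
815: 815 → 638 → 755 → 593 → 881 → 1025 → 134 → 92 → 737 → 713 → 371 → 371  — repeats 371 (not 3-happy)

1579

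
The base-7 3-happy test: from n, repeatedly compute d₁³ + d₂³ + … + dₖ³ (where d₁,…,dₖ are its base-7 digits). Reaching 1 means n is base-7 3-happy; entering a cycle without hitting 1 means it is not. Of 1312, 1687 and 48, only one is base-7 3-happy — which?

1687

1312: 1312 → 304 → 244 → 496 → 244  — repeats 244 (not base-7 3-happy)
1687: 1687 → 307 → 433 → 343 → 1  — reaches 1 (base-7 3-happy)
48: 48 → 432 → 252 → 126 → 72 → 36 → 126  — repeats 126 (not base-7 3-happy)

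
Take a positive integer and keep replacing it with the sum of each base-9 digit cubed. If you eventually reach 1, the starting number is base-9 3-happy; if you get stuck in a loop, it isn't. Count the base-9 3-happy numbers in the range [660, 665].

660: 660 → 540 → 432 → 152 → 856 → 128 → 134 → 638 → 1198 → 470 → 476 → 980 → 540  — not base-9 3-happy
661: 661 → 577 → 345 → 99 → 9 → 1  — base-9 3-happy
662: 662 → 638 → 1198 → 470 → 476 → 980 → 540 → 432 → 152 → 856 → 128 → 134 → 638  — not base-9 3-happy
663: 663 → 729 → 1  — base-9 3-happy
664: 664 → 856 → 128 → 134 → 638 → 1198 → 470 → 476 → 980 → 540 → 432 → 152 → 856  — not base-9 3-happy
665: 665 → 1025 → 665  — not base-9 3-happy
base-9 3-happy: 661, 663

2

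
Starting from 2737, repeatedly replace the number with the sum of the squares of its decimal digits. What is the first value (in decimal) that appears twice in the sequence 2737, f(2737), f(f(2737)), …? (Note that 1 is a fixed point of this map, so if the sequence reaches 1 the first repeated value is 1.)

37

2737 → 2² + 7² + 3² + 7² = 4 + 49 + 9 + 49 = 111
111 → 1² + 1² + 1² = 1 + 1 + 1 = 3
3 → 3² = 9
9 → 9² = 81
81 → 8² + 1² = 64 + 1 = 65
65 → 6² + 5² = 36 + 25 = 61
61 → 6² + 1² = 36 + 1 = 37
37 → 3² + 7² = 9 + 49 = 58
58 → 5² + 8² = 25 + 64 = 89
89 → 8² + 9² = 64 + 81 = 145
145 → 1² + 4² + 5² = 1 + 16 + 25 = 42
42 → 4² + 2² = 16 + 4 = 20
20 → 2² + 0² = 4 + 0 = 4
4 → 4² = 16
16 → 1² + 6² = 1 + 36 = 37  — 37 already appeared earlier.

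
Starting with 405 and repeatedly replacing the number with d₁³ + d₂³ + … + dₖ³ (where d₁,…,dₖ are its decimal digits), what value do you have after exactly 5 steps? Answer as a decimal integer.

405 → 4³ + 0³ + 5³ = 64 + 0 + 125 = 189
189 → 1³ + 8³ + 9³ = 1 + 512 + 729 = 1242
1242 → 1³ + 2³ + 4³ + 2³ = 1 + 8 + 64 + 8 = 81
81 → 8³ + 1³ = 512 + 1 = 513
513 → 5³ + 1³ + 3³ = 125 + 1 + 27 = 153

153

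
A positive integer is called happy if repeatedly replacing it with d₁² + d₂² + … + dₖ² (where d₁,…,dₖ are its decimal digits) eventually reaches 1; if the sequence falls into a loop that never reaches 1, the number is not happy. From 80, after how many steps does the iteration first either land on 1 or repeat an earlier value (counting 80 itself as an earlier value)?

13

80 → 8² + 0² = 64
64 → 6² + 4² = 52
52 → 5² + 2² = 29
29 → 2² + 9² = 85
85 → 8² + 5² = 89
89 → 8² + 9² = 145
145 → 1² + 4² + 5² = 42
42 → 4² + 2² = 20
20 → 2² + 0² = 4
4 → 4² = 16
16 → 1² + 6² = 37
37 → 3² + 7² = 58
58 → 5² + 8² = 89  — 89 repeats.
That took 13 steps.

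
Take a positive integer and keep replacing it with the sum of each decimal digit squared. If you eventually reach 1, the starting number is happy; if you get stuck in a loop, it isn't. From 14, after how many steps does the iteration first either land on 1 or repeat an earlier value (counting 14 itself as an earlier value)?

14

14 → 1² + 4² = 1 + 16 = 17
17 → 1² + 7² = 1 + 49 = 50
50 → 5² + 0² = 25 + 0 = 25
25 → 2² + 5² = 4 + 25 = 29
29 → 2² + 9² = 4 + 81 = 85
85 → 8² + 5² = 64 + 25 = 89
89 → 8² + 9² = 64 + 81 = 145
145 → 1² + 4² + 5² = 1 + 16 + 25 = 42
42 → 4² + 2² = 16 + 4 = 20
20 → 2² + 0² = 4 + 0 = 4
4 → 4² = 16
16 → 1² + 6² = 1 + 36 = 37
37 → 3² + 7² = 9 + 49 = 58
58 → 5² + 8² = 25 + 64 = 89  — 89 repeats.
That took 14 steps.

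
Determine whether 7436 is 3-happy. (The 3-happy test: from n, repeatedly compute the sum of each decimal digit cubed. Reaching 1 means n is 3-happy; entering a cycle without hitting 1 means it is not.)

7436 → 7³ + 4³ + 3³ + 6³ = 343 + 64 + 27 + 216 = 650
650 → 6³ + 5³ + 0³ = 216 + 125 + 0 = 341
341 → 3³ + 4³ + 1³ = 27 + 64 + 1 = 92
92 → 9³ + 2³ = 729 + 8 = 737
737 → 7³ + 3³ + 7³ = 343 + 27 + 343 = 713
713 → 7³ + 1³ + 3³ = 343 + 1 + 27 = 371
371 → 3³ + 7³ + 1³ = 27 + 343 + 1 = 371  — 371 already seen; the sequence cycles without reaching 1.

not 3-happy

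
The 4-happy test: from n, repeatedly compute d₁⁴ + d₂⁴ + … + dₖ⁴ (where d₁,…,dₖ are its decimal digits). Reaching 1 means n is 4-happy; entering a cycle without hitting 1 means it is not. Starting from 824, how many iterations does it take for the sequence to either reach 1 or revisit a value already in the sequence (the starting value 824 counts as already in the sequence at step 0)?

12

824 → 8⁴ + 2⁴ + 4⁴ = 4368
4368 → 4⁴ + 3⁴ + 6⁴ + 8⁴ = 5729
5729 → 5⁴ + 7⁴ + 2⁴ + 9⁴ = 9603
9603 → 9⁴ + 6⁴ + 0⁴ + 3⁴ = 7938
7938 → 7⁴ + 9⁴ + 3⁴ + 8⁴ = 13139
13139 → 1⁴ + 3⁴ + 1⁴ + 3⁴ + 9⁴ = 6725
6725 → 6⁴ + 7⁴ + 2⁴ + 5⁴ = 4338
4338 → 4⁴ + 3⁴ + 3⁴ + 8⁴ = 4514
4514 → 4⁴ + 5⁴ + 1⁴ + 4⁴ = 1138
1138 → 1⁴ + 1⁴ + 3⁴ + 8⁴ = 4179
4179 → 4⁴ + 1⁴ + 7⁴ + 9⁴ = 9219
9219 → 9⁴ + 2⁴ + 1⁴ + 9⁴ = 13139  — 13139 repeats.
That took 12 steps.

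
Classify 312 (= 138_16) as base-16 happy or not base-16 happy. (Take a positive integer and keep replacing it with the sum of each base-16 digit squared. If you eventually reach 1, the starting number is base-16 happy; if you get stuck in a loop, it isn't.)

base-16 happy

312 = (1,3,8)_16 → 1² + 3² + 8² = 1 + 9 + 64 = 74
74 = (4,10)_16 → 4² + 10² = 16 + 100 = 116
116 = (7,4)_16 → 7² + 4² = 49 + 16 = 65
65 = (4,1)_16 → 4² + 1² = 16 + 1 = 17
17 = (1,1)_16 → 1² + 1² = 1 + 1 = 2
2 = (2)_16 → 2² = 4
4 = (4)_16 → 4² = 16
16 = (1,0)_16 → 1² + 0² = 1 + 0 = 1  — reached 1.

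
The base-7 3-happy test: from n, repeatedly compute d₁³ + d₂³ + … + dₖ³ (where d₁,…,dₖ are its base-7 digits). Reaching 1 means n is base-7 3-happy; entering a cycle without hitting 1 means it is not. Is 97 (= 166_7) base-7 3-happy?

base-7 3-happy

97 = (1,6,6)_7 → 1³ + 6³ + 6³ = 433
433 = (1,1,5,6)_7 → 1³ + 1³ + 5³ + 6³ = 343
343 = (1,0,0,0)_7 → 1³ + 0³ + 0³ + 0³ = 1  — reached 1.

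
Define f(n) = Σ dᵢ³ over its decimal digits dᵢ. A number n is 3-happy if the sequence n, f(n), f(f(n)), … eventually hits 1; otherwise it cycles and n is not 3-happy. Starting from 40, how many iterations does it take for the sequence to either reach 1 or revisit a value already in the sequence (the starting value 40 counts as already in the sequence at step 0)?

7

40 → 4³ + 0³ = 64 + 0 = 64
64 → 6³ + 4³ = 216 + 64 = 280
280 → 2³ + 8³ + 0³ = 8 + 512 + 0 = 520
520 → 5³ + 2³ + 0³ = 125 + 8 + 0 = 133
133 → 1³ + 3³ + 3³ = 1 + 27 + 27 = 55
55 → 5³ + 5³ = 125 + 125 = 250
250 → 2³ + 5³ + 0³ = 8 + 125 + 0 = 133  — 133 repeats.
That took 7 steps.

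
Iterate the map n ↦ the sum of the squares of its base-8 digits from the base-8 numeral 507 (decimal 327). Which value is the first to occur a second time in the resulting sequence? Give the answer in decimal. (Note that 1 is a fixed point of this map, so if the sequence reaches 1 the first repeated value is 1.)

327 = (5,0,7)_8 → 5² + 0² + 7² = 74
74 = (1,1,2)_8 → 1² + 1² + 2² = 6
6 = (6)_8 → 6² = 36
36 = (4,4)_8 → 4² + 4² = 32
32 = (4,0)_8 → 4² + 0² = 16
16 = (2,0)_8 → 2² + 0² = 4
4 = (4)_8 → 4² = 16  — 16 already appeared earlier.

16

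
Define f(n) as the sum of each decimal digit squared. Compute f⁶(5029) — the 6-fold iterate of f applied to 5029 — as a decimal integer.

5029 → 5² + 0² + 2² + 9² = 25 + 0 + 4 + 81 = 110
110 → 1² + 1² + 0² = 1 + 1 + 0 = 2
2 → 2² = 4
4 → 4² = 16
16 → 1² + 6² = 1 + 36 = 37
37 → 3² + 7² = 9 + 49 = 58

58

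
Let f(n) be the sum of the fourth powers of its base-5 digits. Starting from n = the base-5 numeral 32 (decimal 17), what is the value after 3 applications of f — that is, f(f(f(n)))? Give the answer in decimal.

353

17 = (3,2)_5 → 3⁴ + 2⁴ = 97
97 = (3,4,2)_5 → 3⁴ + 4⁴ + 2⁴ = 353
353 = (2,4,0,3)_5 → 2⁴ + 4⁴ + 0⁴ + 3⁴ = 353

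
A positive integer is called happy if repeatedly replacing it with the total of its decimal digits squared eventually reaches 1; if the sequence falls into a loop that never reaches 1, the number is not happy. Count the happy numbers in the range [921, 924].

2

921: 921 → 86 → 100 → 1  (reaches 1)
922: 922 → 89 → 145 → 42 → 20 → 4 → 16 → 37 → 58 → 89  (repeats 89)
923: 923 → 94 → 97 → 130 → 10 → 1  (reaches 1)
924: 924 → 101 → 2 → 4 → 16 → 37 → 58 → 89 → 145 → 42 → 20 → 4  (repeats 4)
happy: 921, 923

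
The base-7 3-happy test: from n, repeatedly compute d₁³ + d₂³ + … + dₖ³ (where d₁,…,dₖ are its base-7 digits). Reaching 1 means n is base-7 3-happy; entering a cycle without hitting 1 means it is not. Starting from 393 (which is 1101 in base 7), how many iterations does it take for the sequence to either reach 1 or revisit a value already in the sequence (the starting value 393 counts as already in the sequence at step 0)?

8

393 = (1,1,0,1)_7 → 3
3 = (3)_7 → 27
27 = (3,6)_7 → 243
243 = (4,6,5)_7 → 405
405 = (1,1,1,6)_7 → 219
219 = (4,3,2)_7 → 99
99 = (2,0,1)_7 → 9
9 = (1,2)_7 → 9  — 9 repeats.
That took 8 steps.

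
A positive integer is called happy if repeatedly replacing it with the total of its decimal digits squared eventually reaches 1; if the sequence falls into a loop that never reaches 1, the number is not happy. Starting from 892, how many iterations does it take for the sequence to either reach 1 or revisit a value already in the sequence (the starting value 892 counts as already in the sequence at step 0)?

892 → 8² + 9² + 2² = 64 + 81 + 4 = 149
149 → 1² + 4² + 9² = 1 + 16 + 81 = 98
98 → 9² + 8² = 81 + 64 = 145
145 → 1² + 4² + 5² = 1 + 16 + 25 = 42
42 → 4² + 2² = 16 + 4 = 20
20 → 2² + 0² = 4 + 0 = 4
4 → 4² = 16
16 → 1² + 6² = 1 + 36 = 37
37 → 3² + 7² = 9 + 49 = 58
58 → 5² + 8² = 25 + 64 = 89
89 → 8² + 9² = 64 + 81 = 145  — 145 repeats.
That took 11 steps.

11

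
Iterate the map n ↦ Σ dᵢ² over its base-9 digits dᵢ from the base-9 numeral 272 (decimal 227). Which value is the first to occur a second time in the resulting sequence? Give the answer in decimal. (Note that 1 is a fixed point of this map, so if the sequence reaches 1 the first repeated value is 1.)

227 = (2,7,2)_9 → 57
57 = (6,3)_9 → 45
45 = (5,0)_9 → 25
25 = (2,7)_9 → 53
53 = (5,8)_9 → 89
89 = (1,0,8)_9 → 65
65 = (7,2)_9 → 53  — 53 already appeared earlier.

53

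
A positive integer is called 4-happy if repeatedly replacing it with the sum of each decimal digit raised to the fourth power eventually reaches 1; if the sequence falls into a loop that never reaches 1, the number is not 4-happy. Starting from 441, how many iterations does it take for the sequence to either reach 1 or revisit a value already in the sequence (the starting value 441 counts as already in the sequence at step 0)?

15

441 → 4⁴ + 4⁴ + 1⁴ = 256 + 256 + 1 = 513
513 → 5⁴ + 1⁴ + 3⁴ = 625 + 1 + 81 = 707
707 → 7⁴ + 0⁴ + 7⁴ = 2401 + 0 + 2401 = 4802
4802 → 4⁴ + 8⁴ + 0⁴ + 2⁴ = 256 + 4096 + 0 + 16 = 4368
4368 → 4⁴ + 3⁴ + 6⁴ + 8⁴ = 256 + 81 + 1296 + 4096 = 5729
5729 → 5⁴ + 7⁴ + 2⁴ + 9⁴ = 625 + 2401 + 16 + 6561 = 9603
9603 → 9⁴ + 6⁴ + 0⁴ + 3⁴ = 6561 + 1296 + 0 + 81 = 7938
7938 → 7⁴ + 9⁴ + 3⁴ + 8⁴ = 2401 + 6561 + 81 + 4096 = 13139
13139 → 1⁴ + 3⁴ + 1⁴ + 3⁴ + 9⁴ = 1 + 81 + 1 + 81 + 6561 = 6725
6725 → 6⁴ + 7⁴ + 2⁴ + 5⁴ = 1296 + 2401 + 16 + 625 = 4338
4338 → 4⁴ + 3⁴ + 3⁴ + 8⁴ = 256 + 81 + 81 + 4096 = 4514
4514 → 4⁴ + 5⁴ + 1⁴ + 4⁴ = 256 + 625 + 1 + 256 = 1138
1138 → 1⁴ + 1⁴ + 3⁴ + 8⁴ = 1 + 1 + 81 + 4096 = 4179
4179 → 4⁴ + 1⁴ + 7⁴ + 9⁴ = 256 + 1 + 2401 + 6561 = 9219
9219 → 9⁴ + 2⁴ + 1⁴ + 9⁴ = 6561 + 16 + 1 + 6561 = 13139  — 13139 repeats.
That took 15 steps.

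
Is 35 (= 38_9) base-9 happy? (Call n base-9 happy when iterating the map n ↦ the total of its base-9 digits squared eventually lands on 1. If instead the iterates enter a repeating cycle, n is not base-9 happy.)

not base-9 happy

35 = (3,8)_9 → 3² + 8² = 73
73 = (8,1)_9 → 8² + 1² = 65
65 = (7,2)_9 → 7² + 2² = 53
53 = (5,8)_9 → 5² + 8² = 89
89 = (1,0,8)_9 → 1² + 0² + 8² = 65  — 65 already seen; the sequence cycles without reaching 1.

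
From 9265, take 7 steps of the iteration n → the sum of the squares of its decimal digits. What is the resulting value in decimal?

9265 → 9² + 2² + 6² + 5² = 146
146 → 1² + 4² + 6² = 53
53 → 5² + 3² = 34
34 → 3² + 4² = 25
25 → 2² + 5² = 29
29 → 2² + 9² = 85
85 → 8² + 5² = 89

89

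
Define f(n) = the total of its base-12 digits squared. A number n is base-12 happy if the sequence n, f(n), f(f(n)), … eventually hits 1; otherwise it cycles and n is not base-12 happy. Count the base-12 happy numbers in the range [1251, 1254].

1

1251: 1251 → 137 → 146 → 5 → 25 → 5  (repeats 5)
1252: 1252 → 144 → 1  (reaches 1)
1253: 1253 → 153 → 82 → 136 → 137 → 146 → 5 → 25 → 5  (repeats 5)
1254: 1254 → 164 → 66 → 61 → 26 → 8 → 64 → 41 → 34 → 104 → 128 → 164  (repeats 164)
base-12 happy: 1252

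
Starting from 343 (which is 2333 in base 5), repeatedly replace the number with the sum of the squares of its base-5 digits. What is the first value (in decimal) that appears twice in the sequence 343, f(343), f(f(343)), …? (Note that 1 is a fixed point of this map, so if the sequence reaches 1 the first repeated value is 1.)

343 = (2,3,3,3)_5 → 2² + 3² + 3² + 3² = 31
31 = (1,1,1)_5 → 1² + 1² + 1² = 3
3 = (3)_5 → 3² = 9
9 = (1,4)_5 → 1² + 4² = 17
17 = (3,2)_5 → 3² + 2² = 13
13 = (2,3)_5 → 2² + 3² = 13  — 13 already appeared earlier.

13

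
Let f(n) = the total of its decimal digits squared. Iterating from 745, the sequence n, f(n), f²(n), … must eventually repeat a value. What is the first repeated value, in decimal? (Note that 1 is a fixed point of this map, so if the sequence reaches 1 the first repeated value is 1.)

37

745 → 90
90 → 81
81 → 65
65 → 61
61 → 37
37 → 58
58 → 89
89 → 145
145 → 42
42 → 20
20 → 4
4 → 16
16 → 37  — 37 already appeared earlier.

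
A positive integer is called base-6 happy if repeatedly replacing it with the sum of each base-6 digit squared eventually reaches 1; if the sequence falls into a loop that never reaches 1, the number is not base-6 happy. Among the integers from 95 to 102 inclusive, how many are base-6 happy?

1

95: 95 → 38 → 5 → 25 → 17 → 29 → 41 → 26 → 20 → 13 → 5  (repeats 5)
96: 96 → 20 → 13 → 5 → 25 → 17 → 29 → 41 → 26 → 20  (repeats 20)
97: 97 → 21 → 18 → 9 → 10 → 17 → 29 → 41 → 26 → 20 → 13 → 5 → 25 → 17  (repeats 17)
98: 98 → 24 → 16 → 20 → 13 → 5 → 25 → 17 → 29 → 41 → 26 → 20  (repeats 20)
99: 99 → 29 → 41 → 26 → 20 → 13 → 5 → 25 → 17 → 29  (repeats 29)
100: 100 → 36 → 1  (reaches 1)
101: 101 → 45 → 11 → 26 → 20 → 13 → 5 → 25 → 17 → 29 → 41 → 26  (repeats 26)
102: 102 → 29 → 41 → 26 → 20 → 13 → 5 → 25 → 17 → 29  (repeats 29)
base-6 happy: 100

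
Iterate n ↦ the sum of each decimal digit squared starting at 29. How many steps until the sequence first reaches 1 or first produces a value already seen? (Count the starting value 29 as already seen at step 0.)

29 → 2² + 9² = 4 + 81 = 85
85 → 8² + 5² = 64 + 25 = 89
89 → 8² + 9² = 64 + 81 = 145
145 → 1² + 4² + 5² = 1 + 16 + 25 = 42
42 → 4² + 2² = 16 + 4 = 20
20 → 2² + 0² = 4 + 0 = 4
4 → 4² = 16
16 → 1² + 6² = 1 + 36 = 37
37 → 3² + 7² = 9 + 49 = 58
58 → 5² + 8² = 25 + 64 = 89  — 89 repeats.
That took 10 steps.

10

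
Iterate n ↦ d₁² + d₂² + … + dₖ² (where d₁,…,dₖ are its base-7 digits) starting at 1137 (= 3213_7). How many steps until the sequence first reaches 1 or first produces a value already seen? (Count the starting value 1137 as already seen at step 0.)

1137 = (3,2,1,3)_7 → 3² + 2² + 1² + 3² = 23
23 = (3,2)_7 → 3² + 2² = 13
13 = (1,6)_7 → 1² + 6² = 37
37 = (5,2)_7 → 5² + 2² = 29
29 = (4,1)_7 → 4² + 1² = 17
17 = (2,3)_7 → 2² + 3² = 13  — 13 repeats.
That took 6 steps.

6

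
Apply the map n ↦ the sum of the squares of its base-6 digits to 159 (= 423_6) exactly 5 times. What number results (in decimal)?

159 = (4,2,3)_6 → 4² + 2² + 3² = 16 + 4 + 9 = 29
29 = (4,5)_6 → 4² + 5² = 16 + 25 = 41
41 = (1,0,5)_6 → 1² + 0² + 5² = 1 + 0 + 25 = 26
26 = (4,2)_6 → 4² + 2² = 16 + 4 = 20
20 = (3,2)_6 → 3² + 2² = 9 + 4 = 13

13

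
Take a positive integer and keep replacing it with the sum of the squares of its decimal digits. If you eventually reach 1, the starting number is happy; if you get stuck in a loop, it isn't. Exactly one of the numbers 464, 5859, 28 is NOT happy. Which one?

5859

464: 464 → 68 → 100 → 1  — reaches 1 (happy)
5859: 5859 → 195 → 107 → 50 → 25 → 29 → 85 → 89 → 145 → 42 → 20 → 4 → 16 → 37 → 58 → 89  — repeats 89 (not happy)
28: 28 → 68 → 100 → 1  — reaches 1 (happy)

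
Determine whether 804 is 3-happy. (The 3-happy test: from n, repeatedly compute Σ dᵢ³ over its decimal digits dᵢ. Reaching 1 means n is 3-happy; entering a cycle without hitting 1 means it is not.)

not 3-happy

804 → 576
576 → 684
684 → 792
792 → 1080
1080 → 513
513 → 153
153 → 153  — 153 already seen; the sequence cycles without reaching 1.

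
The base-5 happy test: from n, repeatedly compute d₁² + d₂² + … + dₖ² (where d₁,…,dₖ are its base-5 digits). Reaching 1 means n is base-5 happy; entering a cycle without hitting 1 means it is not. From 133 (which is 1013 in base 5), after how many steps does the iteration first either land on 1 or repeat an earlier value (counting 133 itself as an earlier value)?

133 = (1,0,1,3)_5 → 11
11 = (2,1)_5 → 5
5 = (1,0)_5 → 1  — reached 1.
That took 3 steps.

3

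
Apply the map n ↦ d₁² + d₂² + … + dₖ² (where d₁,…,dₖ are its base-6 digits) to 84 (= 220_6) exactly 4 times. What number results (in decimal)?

17

84 = (2,2,0)_6 → 8
8 = (1,2)_6 → 5
5 = (5)_6 → 25
25 = (4,1)_6 → 17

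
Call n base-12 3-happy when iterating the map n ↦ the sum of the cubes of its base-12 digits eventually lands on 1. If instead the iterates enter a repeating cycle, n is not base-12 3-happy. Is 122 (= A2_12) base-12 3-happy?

122 = (10,2)_12 → 10³ + 2³ = 1008
1008 = (7,0,0)_12 → 7³ + 0³ + 0³ = 343
343 = (2,4,7)_12 → 2³ + 4³ + 7³ = 415
415 = (2,10,7)_12 → 2³ + 10³ + 7³ = 1351
1351 = (9,4,7)_12 → 9³ + 4³ + 7³ = 1136
1136 = (7,10,8)_12 → 7³ + 10³ + 8³ = 1855
1855 = (1,0,10,7)_12 → 1³ + 0³ + 10³ + 7³ = 1344
1344 = (9,4,0)_12 → 9³ + 4³ + 0³ = 793
793 = (5,6,1)_12 → 5³ + 6³ + 1³ = 342
342 = (2,4,6)_12 → 2³ + 4³ + 6³ = 288
288 = (2,0,0)_12 → 2³ + 0³ + 0³ = 8
8 = (8)_12 → 8³ = 512
512 = (3,6,8)_12 → 3³ + 6³ + 8³ = 755
755 = (5,2,11)_12 → 5³ + 2³ + 11³ = 1464
1464 = (10,2,0)_12 → 10³ + 2³ + 0³ = 1008  — 1008 already seen; the sequence cycles without reaching 1.

not base-12 3-happy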